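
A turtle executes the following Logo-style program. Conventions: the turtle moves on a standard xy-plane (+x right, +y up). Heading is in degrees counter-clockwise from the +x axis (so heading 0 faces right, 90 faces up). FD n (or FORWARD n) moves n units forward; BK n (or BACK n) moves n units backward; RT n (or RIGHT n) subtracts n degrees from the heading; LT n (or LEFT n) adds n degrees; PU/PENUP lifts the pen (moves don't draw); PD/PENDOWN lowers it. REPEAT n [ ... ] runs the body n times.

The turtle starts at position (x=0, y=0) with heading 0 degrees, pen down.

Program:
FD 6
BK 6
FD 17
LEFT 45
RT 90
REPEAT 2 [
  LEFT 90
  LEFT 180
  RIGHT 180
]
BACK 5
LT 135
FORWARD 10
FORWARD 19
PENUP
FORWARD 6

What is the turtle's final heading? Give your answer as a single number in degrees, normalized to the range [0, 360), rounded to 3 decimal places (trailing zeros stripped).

Answer: 270

Derivation:
Executing turtle program step by step:
Start: pos=(0,0), heading=0, pen down
FD 6: (0,0) -> (6,0) [heading=0, draw]
BK 6: (6,0) -> (0,0) [heading=0, draw]
FD 17: (0,0) -> (17,0) [heading=0, draw]
LT 45: heading 0 -> 45
RT 90: heading 45 -> 315
REPEAT 2 [
  -- iteration 1/2 --
  LT 90: heading 315 -> 45
  LT 180: heading 45 -> 225
  RT 180: heading 225 -> 45
  -- iteration 2/2 --
  LT 90: heading 45 -> 135
  LT 180: heading 135 -> 315
  RT 180: heading 315 -> 135
]
BK 5: (17,0) -> (20.536,-3.536) [heading=135, draw]
LT 135: heading 135 -> 270
FD 10: (20.536,-3.536) -> (20.536,-13.536) [heading=270, draw]
FD 19: (20.536,-13.536) -> (20.536,-32.536) [heading=270, draw]
PU: pen up
FD 6: (20.536,-32.536) -> (20.536,-38.536) [heading=270, move]
Final: pos=(20.536,-38.536), heading=270, 6 segment(s) drawn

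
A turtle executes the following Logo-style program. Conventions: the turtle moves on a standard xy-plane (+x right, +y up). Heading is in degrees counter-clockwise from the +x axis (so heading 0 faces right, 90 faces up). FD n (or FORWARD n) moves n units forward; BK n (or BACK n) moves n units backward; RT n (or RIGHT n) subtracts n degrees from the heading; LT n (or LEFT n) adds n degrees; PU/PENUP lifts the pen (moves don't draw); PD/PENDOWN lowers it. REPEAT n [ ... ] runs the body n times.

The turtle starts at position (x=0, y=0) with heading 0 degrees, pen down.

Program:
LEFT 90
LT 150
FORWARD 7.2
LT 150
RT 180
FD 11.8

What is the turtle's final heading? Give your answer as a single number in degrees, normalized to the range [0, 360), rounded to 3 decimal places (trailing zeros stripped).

Executing turtle program step by step:
Start: pos=(0,0), heading=0, pen down
LT 90: heading 0 -> 90
LT 150: heading 90 -> 240
FD 7.2: (0,0) -> (-3.6,-6.235) [heading=240, draw]
LT 150: heading 240 -> 30
RT 180: heading 30 -> 210
FD 11.8: (-3.6,-6.235) -> (-13.819,-12.135) [heading=210, draw]
Final: pos=(-13.819,-12.135), heading=210, 2 segment(s) drawn

Answer: 210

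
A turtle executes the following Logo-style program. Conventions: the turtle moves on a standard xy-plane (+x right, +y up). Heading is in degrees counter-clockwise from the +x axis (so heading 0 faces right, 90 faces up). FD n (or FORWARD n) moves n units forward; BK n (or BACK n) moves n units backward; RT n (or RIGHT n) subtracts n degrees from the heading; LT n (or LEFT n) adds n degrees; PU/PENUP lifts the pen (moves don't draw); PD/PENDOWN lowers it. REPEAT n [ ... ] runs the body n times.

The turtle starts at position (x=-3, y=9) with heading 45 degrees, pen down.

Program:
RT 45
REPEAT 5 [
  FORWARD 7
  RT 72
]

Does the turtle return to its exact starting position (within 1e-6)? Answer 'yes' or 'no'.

Executing turtle program step by step:
Start: pos=(-3,9), heading=45, pen down
RT 45: heading 45 -> 0
REPEAT 5 [
  -- iteration 1/5 --
  FD 7: (-3,9) -> (4,9) [heading=0, draw]
  RT 72: heading 0 -> 288
  -- iteration 2/5 --
  FD 7: (4,9) -> (6.163,2.343) [heading=288, draw]
  RT 72: heading 288 -> 216
  -- iteration 3/5 --
  FD 7: (6.163,2.343) -> (0.5,-1.772) [heading=216, draw]
  RT 72: heading 216 -> 144
  -- iteration 4/5 --
  FD 7: (0.5,-1.772) -> (-5.163,2.343) [heading=144, draw]
  RT 72: heading 144 -> 72
  -- iteration 5/5 --
  FD 7: (-5.163,2.343) -> (-3,9) [heading=72, draw]
  RT 72: heading 72 -> 0
]
Final: pos=(-3,9), heading=0, 5 segment(s) drawn

Start position: (-3, 9)
Final position: (-3, 9)
Distance = 0; < 1e-6 -> CLOSED

Answer: yes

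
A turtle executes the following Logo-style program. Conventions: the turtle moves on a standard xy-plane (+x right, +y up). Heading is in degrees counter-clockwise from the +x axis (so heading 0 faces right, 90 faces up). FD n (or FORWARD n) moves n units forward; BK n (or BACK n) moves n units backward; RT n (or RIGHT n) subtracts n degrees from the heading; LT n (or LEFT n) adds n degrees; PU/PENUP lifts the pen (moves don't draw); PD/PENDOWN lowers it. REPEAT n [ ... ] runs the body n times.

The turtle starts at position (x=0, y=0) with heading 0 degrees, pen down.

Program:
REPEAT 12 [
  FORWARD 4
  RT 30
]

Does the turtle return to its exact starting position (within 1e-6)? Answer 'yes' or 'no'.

Answer: yes

Derivation:
Executing turtle program step by step:
Start: pos=(0,0), heading=0, pen down
REPEAT 12 [
  -- iteration 1/12 --
  FD 4: (0,0) -> (4,0) [heading=0, draw]
  RT 30: heading 0 -> 330
  -- iteration 2/12 --
  FD 4: (4,0) -> (7.464,-2) [heading=330, draw]
  RT 30: heading 330 -> 300
  -- iteration 3/12 --
  FD 4: (7.464,-2) -> (9.464,-5.464) [heading=300, draw]
  RT 30: heading 300 -> 270
  -- iteration 4/12 --
  FD 4: (9.464,-5.464) -> (9.464,-9.464) [heading=270, draw]
  RT 30: heading 270 -> 240
  -- iteration 5/12 --
  FD 4: (9.464,-9.464) -> (7.464,-12.928) [heading=240, draw]
  RT 30: heading 240 -> 210
  -- iteration 6/12 --
  FD 4: (7.464,-12.928) -> (4,-14.928) [heading=210, draw]
  RT 30: heading 210 -> 180
  -- iteration 7/12 --
  FD 4: (4,-14.928) -> (0,-14.928) [heading=180, draw]
  RT 30: heading 180 -> 150
  -- iteration 8/12 --
  FD 4: (0,-14.928) -> (-3.464,-12.928) [heading=150, draw]
  RT 30: heading 150 -> 120
  -- iteration 9/12 --
  FD 4: (-3.464,-12.928) -> (-5.464,-9.464) [heading=120, draw]
  RT 30: heading 120 -> 90
  -- iteration 10/12 --
  FD 4: (-5.464,-9.464) -> (-5.464,-5.464) [heading=90, draw]
  RT 30: heading 90 -> 60
  -- iteration 11/12 --
  FD 4: (-5.464,-5.464) -> (-3.464,-2) [heading=60, draw]
  RT 30: heading 60 -> 30
  -- iteration 12/12 --
  FD 4: (-3.464,-2) -> (0,0) [heading=30, draw]
  RT 30: heading 30 -> 0
]
Final: pos=(0,0), heading=0, 12 segment(s) drawn

Start position: (0, 0)
Final position: (0, 0)
Distance = 0; < 1e-6 -> CLOSED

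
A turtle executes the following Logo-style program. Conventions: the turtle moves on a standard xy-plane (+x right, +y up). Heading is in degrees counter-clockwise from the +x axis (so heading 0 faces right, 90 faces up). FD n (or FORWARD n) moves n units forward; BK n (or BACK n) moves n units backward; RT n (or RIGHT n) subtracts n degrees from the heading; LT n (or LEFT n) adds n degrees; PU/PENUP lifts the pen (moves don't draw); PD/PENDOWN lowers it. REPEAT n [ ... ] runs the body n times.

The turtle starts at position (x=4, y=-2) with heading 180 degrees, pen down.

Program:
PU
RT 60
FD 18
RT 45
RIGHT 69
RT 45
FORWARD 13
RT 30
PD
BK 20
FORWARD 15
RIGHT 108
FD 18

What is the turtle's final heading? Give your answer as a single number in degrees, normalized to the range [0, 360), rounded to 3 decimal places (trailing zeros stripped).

Answer: 183

Derivation:
Executing turtle program step by step:
Start: pos=(4,-2), heading=180, pen down
PU: pen up
RT 60: heading 180 -> 120
FD 18: (4,-2) -> (-5,13.588) [heading=120, move]
RT 45: heading 120 -> 75
RT 69: heading 75 -> 6
RT 45: heading 6 -> 321
FD 13: (-5,13.588) -> (5.103,5.407) [heading=321, move]
RT 30: heading 321 -> 291
PD: pen down
BK 20: (5.103,5.407) -> (-2.064,24.079) [heading=291, draw]
FD 15: (-2.064,24.079) -> (3.311,10.075) [heading=291, draw]
RT 108: heading 291 -> 183
FD 18: (3.311,10.075) -> (-14.664,9.133) [heading=183, draw]
Final: pos=(-14.664,9.133), heading=183, 3 segment(s) drawn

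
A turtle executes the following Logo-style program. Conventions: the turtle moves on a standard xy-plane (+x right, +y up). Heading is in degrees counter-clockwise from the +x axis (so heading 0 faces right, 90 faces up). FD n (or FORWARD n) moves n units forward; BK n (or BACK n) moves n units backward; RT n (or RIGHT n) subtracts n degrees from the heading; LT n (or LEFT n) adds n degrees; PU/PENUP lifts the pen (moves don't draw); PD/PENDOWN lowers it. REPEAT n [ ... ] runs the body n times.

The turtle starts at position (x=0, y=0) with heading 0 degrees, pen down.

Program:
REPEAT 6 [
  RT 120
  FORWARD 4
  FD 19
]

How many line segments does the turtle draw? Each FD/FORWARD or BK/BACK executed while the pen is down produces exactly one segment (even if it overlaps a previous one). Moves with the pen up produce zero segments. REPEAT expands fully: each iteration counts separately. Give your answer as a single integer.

Answer: 12

Derivation:
Executing turtle program step by step:
Start: pos=(0,0), heading=0, pen down
REPEAT 6 [
  -- iteration 1/6 --
  RT 120: heading 0 -> 240
  FD 4: (0,0) -> (-2,-3.464) [heading=240, draw]
  FD 19: (-2,-3.464) -> (-11.5,-19.919) [heading=240, draw]
  -- iteration 2/6 --
  RT 120: heading 240 -> 120
  FD 4: (-11.5,-19.919) -> (-13.5,-16.454) [heading=120, draw]
  FD 19: (-13.5,-16.454) -> (-23,0) [heading=120, draw]
  -- iteration 3/6 --
  RT 120: heading 120 -> 0
  FD 4: (-23,0) -> (-19,0) [heading=0, draw]
  FD 19: (-19,0) -> (0,0) [heading=0, draw]
  -- iteration 4/6 --
  RT 120: heading 0 -> 240
  FD 4: (0,0) -> (-2,-3.464) [heading=240, draw]
  FD 19: (-2,-3.464) -> (-11.5,-19.919) [heading=240, draw]
  -- iteration 5/6 --
  RT 120: heading 240 -> 120
  FD 4: (-11.5,-19.919) -> (-13.5,-16.454) [heading=120, draw]
  FD 19: (-13.5,-16.454) -> (-23,0) [heading=120, draw]
  -- iteration 6/6 --
  RT 120: heading 120 -> 0
  FD 4: (-23,0) -> (-19,0) [heading=0, draw]
  FD 19: (-19,0) -> (0,0) [heading=0, draw]
]
Final: pos=(0,0), heading=0, 12 segment(s) drawn
Segments drawn: 12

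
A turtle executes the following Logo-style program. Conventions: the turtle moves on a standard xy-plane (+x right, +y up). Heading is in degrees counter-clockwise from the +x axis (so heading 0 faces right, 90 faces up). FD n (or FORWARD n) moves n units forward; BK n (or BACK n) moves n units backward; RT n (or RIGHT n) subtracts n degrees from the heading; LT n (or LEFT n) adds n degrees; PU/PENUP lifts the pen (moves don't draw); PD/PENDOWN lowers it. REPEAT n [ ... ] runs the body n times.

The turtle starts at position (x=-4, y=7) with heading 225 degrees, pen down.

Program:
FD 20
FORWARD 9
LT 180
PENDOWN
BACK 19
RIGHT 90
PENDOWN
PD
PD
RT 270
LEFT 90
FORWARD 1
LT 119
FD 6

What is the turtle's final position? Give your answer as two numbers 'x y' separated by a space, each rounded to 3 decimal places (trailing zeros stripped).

Executing turtle program step by step:
Start: pos=(-4,7), heading=225, pen down
FD 20: (-4,7) -> (-18.142,-7.142) [heading=225, draw]
FD 9: (-18.142,-7.142) -> (-24.506,-13.506) [heading=225, draw]
LT 180: heading 225 -> 45
PD: pen down
BK 19: (-24.506,-13.506) -> (-37.941,-26.941) [heading=45, draw]
RT 90: heading 45 -> 315
PD: pen down
PD: pen down
PD: pen down
RT 270: heading 315 -> 45
LT 90: heading 45 -> 135
FD 1: (-37.941,-26.941) -> (-38.648,-26.234) [heading=135, draw]
LT 119: heading 135 -> 254
FD 6: (-38.648,-26.234) -> (-40.302,-32.002) [heading=254, draw]
Final: pos=(-40.302,-32.002), heading=254, 5 segment(s) drawn

Answer: -40.302 -32.002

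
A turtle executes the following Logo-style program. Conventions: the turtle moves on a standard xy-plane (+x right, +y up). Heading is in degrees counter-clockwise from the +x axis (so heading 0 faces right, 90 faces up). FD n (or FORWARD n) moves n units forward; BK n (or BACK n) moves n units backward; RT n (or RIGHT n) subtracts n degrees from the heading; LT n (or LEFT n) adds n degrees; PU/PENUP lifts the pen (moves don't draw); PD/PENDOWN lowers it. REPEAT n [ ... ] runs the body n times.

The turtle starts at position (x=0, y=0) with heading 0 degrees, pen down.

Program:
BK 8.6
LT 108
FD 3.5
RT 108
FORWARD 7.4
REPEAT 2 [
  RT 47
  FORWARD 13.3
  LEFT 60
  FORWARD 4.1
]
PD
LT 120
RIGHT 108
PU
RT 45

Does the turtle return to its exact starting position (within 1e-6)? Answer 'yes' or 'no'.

Executing turtle program step by step:
Start: pos=(0,0), heading=0, pen down
BK 8.6: (0,0) -> (-8.6,0) [heading=0, draw]
LT 108: heading 0 -> 108
FD 3.5: (-8.6,0) -> (-9.682,3.329) [heading=108, draw]
RT 108: heading 108 -> 0
FD 7.4: (-9.682,3.329) -> (-2.282,3.329) [heading=0, draw]
REPEAT 2 [
  -- iteration 1/2 --
  RT 47: heading 0 -> 313
  FD 13.3: (-2.282,3.329) -> (6.789,-6.398) [heading=313, draw]
  LT 60: heading 313 -> 13
  FD 4.1: (6.789,-6.398) -> (10.784,-5.476) [heading=13, draw]
  -- iteration 2/2 --
  RT 47: heading 13 -> 326
  FD 13.3: (10.784,-5.476) -> (21.81,-12.913) [heading=326, draw]
  LT 60: heading 326 -> 26
  FD 4.1: (21.81,-12.913) -> (25.495,-11.116) [heading=26, draw]
]
PD: pen down
LT 120: heading 26 -> 146
RT 108: heading 146 -> 38
PU: pen up
RT 45: heading 38 -> 353
Final: pos=(25.495,-11.116), heading=353, 7 segment(s) drawn

Start position: (0, 0)
Final position: (25.495, -11.116)
Distance = 27.813; >= 1e-6 -> NOT closed

Answer: no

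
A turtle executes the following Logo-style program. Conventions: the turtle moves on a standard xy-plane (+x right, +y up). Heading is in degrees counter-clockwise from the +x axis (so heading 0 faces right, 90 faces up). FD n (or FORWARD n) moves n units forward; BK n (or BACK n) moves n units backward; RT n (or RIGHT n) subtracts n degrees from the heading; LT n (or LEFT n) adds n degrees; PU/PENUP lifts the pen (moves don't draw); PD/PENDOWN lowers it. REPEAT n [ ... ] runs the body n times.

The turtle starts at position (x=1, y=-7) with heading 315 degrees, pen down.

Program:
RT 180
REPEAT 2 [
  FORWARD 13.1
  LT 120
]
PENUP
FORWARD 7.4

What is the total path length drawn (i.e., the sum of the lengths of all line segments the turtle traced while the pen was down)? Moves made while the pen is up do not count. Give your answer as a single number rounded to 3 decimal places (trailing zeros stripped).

Answer: 26.2

Derivation:
Executing turtle program step by step:
Start: pos=(1,-7), heading=315, pen down
RT 180: heading 315 -> 135
REPEAT 2 [
  -- iteration 1/2 --
  FD 13.1: (1,-7) -> (-8.263,2.263) [heading=135, draw]
  LT 120: heading 135 -> 255
  -- iteration 2/2 --
  FD 13.1: (-8.263,2.263) -> (-11.654,-10.391) [heading=255, draw]
  LT 120: heading 255 -> 15
]
PU: pen up
FD 7.4: (-11.654,-10.391) -> (-4.506,-8.475) [heading=15, move]
Final: pos=(-4.506,-8.475), heading=15, 2 segment(s) drawn

Segment lengths:
  seg 1: (1,-7) -> (-8.263,2.263), length = 13.1
  seg 2: (-8.263,2.263) -> (-11.654,-10.391), length = 13.1
Total = 26.2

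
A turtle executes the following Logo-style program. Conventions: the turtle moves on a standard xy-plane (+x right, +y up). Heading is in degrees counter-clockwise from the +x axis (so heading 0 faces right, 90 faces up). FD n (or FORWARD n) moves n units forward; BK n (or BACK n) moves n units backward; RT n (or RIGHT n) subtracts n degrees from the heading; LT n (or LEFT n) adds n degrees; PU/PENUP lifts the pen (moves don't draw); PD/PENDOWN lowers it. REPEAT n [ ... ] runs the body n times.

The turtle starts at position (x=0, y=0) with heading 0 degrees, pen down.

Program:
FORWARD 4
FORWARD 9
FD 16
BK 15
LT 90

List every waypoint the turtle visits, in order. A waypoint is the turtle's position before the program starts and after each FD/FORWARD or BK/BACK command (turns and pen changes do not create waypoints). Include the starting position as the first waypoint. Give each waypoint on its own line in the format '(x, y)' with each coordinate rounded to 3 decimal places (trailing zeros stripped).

Executing turtle program step by step:
Start: pos=(0,0), heading=0, pen down
FD 4: (0,0) -> (4,0) [heading=0, draw]
FD 9: (4,0) -> (13,0) [heading=0, draw]
FD 16: (13,0) -> (29,0) [heading=0, draw]
BK 15: (29,0) -> (14,0) [heading=0, draw]
LT 90: heading 0 -> 90
Final: pos=(14,0), heading=90, 4 segment(s) drawn
Waypoints (5 total):
(0, 0)
(4, 0)
(13, 0)
(29, 0)
(14, 0)

Answer: (0, 0)
(4, 0)
(13, 0)
(29, 0)
(14, 0)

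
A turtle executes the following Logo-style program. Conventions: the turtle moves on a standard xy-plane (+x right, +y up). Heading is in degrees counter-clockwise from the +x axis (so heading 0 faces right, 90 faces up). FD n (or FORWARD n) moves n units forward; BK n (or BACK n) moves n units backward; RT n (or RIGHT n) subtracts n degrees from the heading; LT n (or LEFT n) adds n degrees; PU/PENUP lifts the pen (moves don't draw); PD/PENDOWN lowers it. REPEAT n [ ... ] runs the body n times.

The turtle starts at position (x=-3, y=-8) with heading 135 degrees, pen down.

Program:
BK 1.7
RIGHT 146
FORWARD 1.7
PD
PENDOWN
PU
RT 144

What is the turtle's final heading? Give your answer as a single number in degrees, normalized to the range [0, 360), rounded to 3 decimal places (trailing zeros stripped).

Executing turtle program step by step:
Start: pos=(-3,-8), heading=135, pen down
BK 1.7: (-3,-8) -> (-1.798,-9.202) [heading=135, draw]
RT 146: heading 135 -> 349
FD 1.7: (-1.798,-9.202) -> (-0.129,-9.526) [heading=349, draw]
PD: pen down
PD: pen down
PU: pen up
RT 144: heading 349 -> 205
Final: pos=(-0.129,-9.526), heading=205, 2 segment(s) drawn

Answer: 205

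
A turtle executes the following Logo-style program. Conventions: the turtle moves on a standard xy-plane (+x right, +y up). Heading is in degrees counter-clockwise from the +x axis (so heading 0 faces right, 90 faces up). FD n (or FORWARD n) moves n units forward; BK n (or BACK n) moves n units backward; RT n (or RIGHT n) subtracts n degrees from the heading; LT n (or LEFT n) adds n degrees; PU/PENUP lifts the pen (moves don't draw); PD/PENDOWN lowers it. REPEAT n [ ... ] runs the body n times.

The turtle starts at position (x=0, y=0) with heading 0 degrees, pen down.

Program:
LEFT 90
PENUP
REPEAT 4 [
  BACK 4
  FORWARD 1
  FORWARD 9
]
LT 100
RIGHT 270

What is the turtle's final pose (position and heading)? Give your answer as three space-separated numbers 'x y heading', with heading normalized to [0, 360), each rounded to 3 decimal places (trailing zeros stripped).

Answer: 0 24 280

Derivation:
Executing turtle program step by step:
Start: pos=(0,0), heading=0, pen down
LT 90: heading 0 -> 90
PU: pen up
REPEAT 4 [
  -- iteration 1/4 --
  BK 4: (0,0) -> (0,-4) [heading=90, move]
  FD 1: (0,-4) -> (0,-3) [heading=90, move]
  FD 9: (0,-3) -> (0,6) [heading=90, move]
  -- iteration 2/4 --
  BK 4: (0,6) -> (0,2) [heading=90, move]
  FD 1: (0,2) -> (0,3) [heading=90, move]
  FD 9: (0,3) -> (0,12) [heading=90, move]
  -- iteration 3/4 --
  BK 4: (0,12) -> (0,8) [heading=90, move]
  FD 1: (0,8) -> (0,9) [heading=90, move]
  FD 9: (0,9) -> (0,18) [heading=90, move]
  -- iteration 4/4 --
  BK 4: (0,18) -> (0,14) [heading=90, move]
  FD 1: (0,14) -> (0,15) [heading=90, move]
  FD 9: (0,15) -> (0,24) [heading=90, move]
]
LT 100: heading 90 -> 190
RT 270: heading 190 -> 280
Final: pos=(0,24), heading=280, 0 segment(s) drawn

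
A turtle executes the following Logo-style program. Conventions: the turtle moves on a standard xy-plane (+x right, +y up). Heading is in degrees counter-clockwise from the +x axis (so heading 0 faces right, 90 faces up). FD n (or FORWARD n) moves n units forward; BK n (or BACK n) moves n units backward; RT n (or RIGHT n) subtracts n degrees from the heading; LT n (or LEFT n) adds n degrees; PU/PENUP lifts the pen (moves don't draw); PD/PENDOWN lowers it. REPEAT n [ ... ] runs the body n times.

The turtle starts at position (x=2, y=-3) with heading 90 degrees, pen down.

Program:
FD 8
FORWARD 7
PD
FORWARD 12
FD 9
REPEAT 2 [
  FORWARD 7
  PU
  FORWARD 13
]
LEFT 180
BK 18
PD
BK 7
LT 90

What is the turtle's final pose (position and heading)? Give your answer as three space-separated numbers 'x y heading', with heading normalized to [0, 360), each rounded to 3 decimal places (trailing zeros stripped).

Answer: 2 98 0

Derivation:
Executing turtle program step by step:
Start: pos=(2,-3), heading=90, pen down
FD 8: (2,-3) -> (2,5) [heading=90, draw]
FD 7: (2,5) -> (2,12) [heading=90, draw]
PD: pen down
FD 12: (2,12) -> (2,24) [heading=90, draw]
FD 9: (2,24) -> (2,33) [heading=90, draw]
REPEAT 2 [
  -- iteration 1/2 --
  FD 7: (2,33) -> (2,40) [heading=90, draw]
  PU: pen up
  FD 13: (2,40) -> (2,53) [heading=90, move]
  -- iteration 2/2 --
  FD 7: (2,53) -> (2,60) [heading=90, move]
  PU: pen up
  FD 13: (2,60) -> (2,73) [heading=90, move]
]
LT 180: heading 90 -> 270
BK 18: (2,73) -> (2,91) [heading=270, move]
PD: pen down
BK 7: (2,91) -> (2,98) [heading=270, draw]
LT 90: heading 270 -> 0
Final: pos=(2,98), heading=0, 6 segment(s) drawn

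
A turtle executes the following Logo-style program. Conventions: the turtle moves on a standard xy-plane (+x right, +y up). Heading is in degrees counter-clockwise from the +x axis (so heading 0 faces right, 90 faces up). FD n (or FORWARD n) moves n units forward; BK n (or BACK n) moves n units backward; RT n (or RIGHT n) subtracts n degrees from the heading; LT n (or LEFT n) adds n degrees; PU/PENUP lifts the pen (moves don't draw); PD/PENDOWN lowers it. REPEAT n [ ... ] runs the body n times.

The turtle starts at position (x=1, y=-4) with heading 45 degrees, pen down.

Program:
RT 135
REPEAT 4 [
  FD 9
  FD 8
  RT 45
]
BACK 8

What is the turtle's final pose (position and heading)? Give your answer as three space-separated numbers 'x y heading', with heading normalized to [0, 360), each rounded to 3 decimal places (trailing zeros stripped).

Executing turtle program step by step:
Start: pos=(1,-4), heading=45, pen down
RT 135: heading 45 -> 270
REPEAT 4 [
  -- iteration 1/4 --
  FD 9: (1,-4) -> (1,-13) [heading=270, draw]
  FD 8: (1,-13) -> (1,-21) [heading=270, draw]
  RT 45: heading 270 -> 225
  -- iteration 2/4 --
  FD 9: (1,-21) -> (-5.364,-27.364) [heading=225, draw]
  FD 8: (-5.364,-27.364) -> (-11.021,-33.021) [heading=225, draw]
  RT 45: heading 225 -> 180
  -- iteration 3/4 --
  FD 9: (-11.021,-33.021) -> (-20.021,-33.021) [heading=180, draw]
  FD 8: (-20.021,-33.021) -> (-28.021,-33.021) [heading=180, draw]
  RT 45: heading 180 -> 135
  -- iteration 4/4 --
  FD 9: (-28.021,-33.021) -> (-34.385,-26.657) [heading=135, draw]
  FD 8: (-34.385,-26.657) -> (-40.042,-21) [heading=135, draw]
  RT 45: heading 135 -> 90
]
BK 8: (-40.042,-21) -> (-40.042,-29) [heading=90, draw]
Final: pos=(-40.042,-29), heading=90, 9 segment(s) drawn

Answer: -40.042 -29 90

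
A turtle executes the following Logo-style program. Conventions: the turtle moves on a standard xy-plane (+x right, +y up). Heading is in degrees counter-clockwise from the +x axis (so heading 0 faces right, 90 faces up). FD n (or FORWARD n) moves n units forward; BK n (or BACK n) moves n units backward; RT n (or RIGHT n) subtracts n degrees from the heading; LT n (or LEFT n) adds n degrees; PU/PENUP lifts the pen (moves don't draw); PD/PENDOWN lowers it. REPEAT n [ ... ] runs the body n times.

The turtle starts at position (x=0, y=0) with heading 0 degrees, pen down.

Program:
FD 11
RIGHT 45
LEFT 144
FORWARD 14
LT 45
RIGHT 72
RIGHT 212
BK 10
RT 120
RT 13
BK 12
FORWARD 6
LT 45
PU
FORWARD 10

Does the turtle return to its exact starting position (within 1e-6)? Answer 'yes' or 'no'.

Executing turtle program step by step:
Start: pos=(0,0), heading=0, pen down
FD 11: (0,0) -> (11,0) [heading=0, draw]
RT 45: heading 0 -> 315
LT 144: heading 315 -> 99
FD 14: (11,0) -> (8.81,13.828) [heading=99, draw]
LT 45: heading 99 -> 144
RT 72: heading 144 -> 72
RT 212: heading 72 -> 220
BK 10: (8.81,13.828) -> (16.47,20.256) [heading=220, draw]
RT 120: heading 220 -> 100
RT 13: heading 100 -> 87
BK 12: (16.47,20.256) -> (15.842,8.272) [heading=87, draw]
FD 6: (15.842,8.272) -> (16.156,14.264) [heading=87, draw]
LT 45: heading 87 -> 132
PU: pen up
FD 10: (16.156,14.264) -> (9.465,21.695) [heading=132, move]
Final: pos=(9.465,21.695), heading=132, 5 segment(s) drawn

Start position: (0, 0)
Final position: (9.465, 21.695)
Distance = 23.67; >= 1e-6 -> NOT closed

Answer: no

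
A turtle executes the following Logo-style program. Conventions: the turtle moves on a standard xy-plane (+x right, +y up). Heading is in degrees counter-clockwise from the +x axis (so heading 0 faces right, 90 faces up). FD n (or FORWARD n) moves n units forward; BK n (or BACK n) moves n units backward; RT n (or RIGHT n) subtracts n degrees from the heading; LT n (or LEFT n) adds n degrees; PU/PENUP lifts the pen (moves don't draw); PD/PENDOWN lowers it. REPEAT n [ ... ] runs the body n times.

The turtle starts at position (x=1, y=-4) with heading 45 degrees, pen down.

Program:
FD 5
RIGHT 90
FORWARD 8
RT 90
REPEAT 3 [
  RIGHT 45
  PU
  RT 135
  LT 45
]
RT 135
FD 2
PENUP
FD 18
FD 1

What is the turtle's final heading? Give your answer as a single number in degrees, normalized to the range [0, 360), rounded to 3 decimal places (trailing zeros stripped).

Answer: 45

Derivation:
Executing turtle program step by step:
Start: pos=(1,-4), heading=45, pen down
FD 5: (1,-4) -> (4.536,-0.464) [heading=45, draw]
RT 90: heading 45 -> 315
FD 8: (4.536,-0.464) -> (10.192,-6.121) [heading=315, draw]
RT 90: heading 315 -> 225
REPEAT 3 [
  -- iteration 1/3 --
  RT 45: heading 225 -> 180
  PU: pen up
  RT 135: heading 180 -> 45
  LT 45: heading 45 -> 90
  -- iteration 2/3 --
  RT 45: heading 90 -> 45
  PU: pen up
  RT 135: heading 45 -> 270
  LT 45: heading 270 -> 315
  -- iteration 3/3 --
  RT 45: heading 315 -> 270
  PU: pen up
  RT 135: heading 270 -> 135
  LT 45: heading 135 -> 180
]
RT 135: heading 180 -> 45
FD 2: (10.192,-6.121) -> (11.607,-4.707) [heading=45, move]
PU: pen up
FD 18: (11.607,-4.707) -> (24.335,8.021) [heading=45, move]
FD 1: (24.335,8.021) -> (25.042,8.728) [heading=45, move]
Final: pos=(25.042,8.728), heading=45, 2 segment(s) drawn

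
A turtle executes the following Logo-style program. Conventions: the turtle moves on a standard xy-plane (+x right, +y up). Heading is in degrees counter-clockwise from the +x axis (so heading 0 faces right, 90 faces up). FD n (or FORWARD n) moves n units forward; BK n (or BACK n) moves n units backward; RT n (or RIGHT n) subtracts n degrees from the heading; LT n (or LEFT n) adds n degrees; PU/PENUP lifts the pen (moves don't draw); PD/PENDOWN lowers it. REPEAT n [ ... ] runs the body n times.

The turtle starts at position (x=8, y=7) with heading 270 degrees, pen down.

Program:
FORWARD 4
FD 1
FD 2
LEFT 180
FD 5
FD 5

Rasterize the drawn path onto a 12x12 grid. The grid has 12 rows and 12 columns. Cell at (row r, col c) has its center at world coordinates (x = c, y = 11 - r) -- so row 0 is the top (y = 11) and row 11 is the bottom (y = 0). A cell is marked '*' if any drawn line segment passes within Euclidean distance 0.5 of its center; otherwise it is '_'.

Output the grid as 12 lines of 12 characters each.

Segment 0: (8,7) -> (8,3)
Segment 1: (8,3) -> (8,2)
Segment 2: (8,2) -> (8,0)
Segment 3: (8,0) -> (8,5)
Segment 4: (8,5) -> (8,10)

Answer: ____________
________*___
________*___
________*___
________*___
________*___
________*___
________*___
________*___
________*___
________*___
________*___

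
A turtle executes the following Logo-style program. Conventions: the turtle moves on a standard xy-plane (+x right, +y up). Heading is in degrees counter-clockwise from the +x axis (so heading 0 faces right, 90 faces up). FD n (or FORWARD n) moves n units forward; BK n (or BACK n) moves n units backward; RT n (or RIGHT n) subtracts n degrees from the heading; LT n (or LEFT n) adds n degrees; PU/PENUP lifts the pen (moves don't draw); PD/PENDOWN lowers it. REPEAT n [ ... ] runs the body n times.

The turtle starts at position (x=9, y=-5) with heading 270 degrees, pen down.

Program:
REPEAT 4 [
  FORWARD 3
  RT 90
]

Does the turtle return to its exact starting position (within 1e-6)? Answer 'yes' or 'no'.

Executing turtle program step by step:
Start: pos=(9,-5), heading=270, pen down
REPEAT 4 [
  -- iteration 1/4 --
  FD 3: (9,-5) -> (9,-8) [heading=270, draw]
  RT 90: heading 270 -> 180
  -- iteration 2/4 --
  FD 3: (9,-8) -> (6,-8) [heading=180, draw]
  RT 90: heading 180 -> 90
  -- iteration 3/4 --
  FD 3: (6,-8) -> (6,-5) [heading=90, draw]
  RT 90: heading 90 -> 0
  -- iteration 4/4 --
  FD 3: (6,-5) -> (9,-5) [heading=0, draw]
  RT 90: heading 0 -> 270
]
Final: pos=(9,-5), heading=270, 4 segment(s) drawn

Start position: (9, -5)
Final position: (9, -5)
Distance = 0; < 1e-6 -> CLOSED

Answer: yes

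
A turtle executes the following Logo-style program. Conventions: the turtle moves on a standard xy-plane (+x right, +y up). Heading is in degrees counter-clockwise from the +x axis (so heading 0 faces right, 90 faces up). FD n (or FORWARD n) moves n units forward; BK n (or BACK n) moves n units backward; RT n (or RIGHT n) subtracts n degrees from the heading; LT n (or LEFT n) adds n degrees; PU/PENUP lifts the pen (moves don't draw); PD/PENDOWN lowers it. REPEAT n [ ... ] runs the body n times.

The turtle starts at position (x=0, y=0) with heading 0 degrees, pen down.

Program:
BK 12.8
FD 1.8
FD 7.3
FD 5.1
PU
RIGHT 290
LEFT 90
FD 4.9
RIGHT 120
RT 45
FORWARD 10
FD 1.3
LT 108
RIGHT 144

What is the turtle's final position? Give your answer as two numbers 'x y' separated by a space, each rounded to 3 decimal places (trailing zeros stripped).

Answer: 8.053 0.691

Derivation:
Executing turtle program step by step:
Start: pos=(0,0), heading=0, pen down
BK 12.8: (0,0) -> (-12.8,0) [heading=0, draw]
FD 1.8: (-12.8,0) -> (-11,0) [heading=0, draw]
FD 7.3: (-11,0) -> (-3.7,0) [heading=0, draw]
FD 5.1: (-3.7,0) -> (1.4,0) [heading=0, draw]
PU: pen up
RT 290: heading 0 -> 70
LT 90: heading 70 -> 160
FD 4.9: (1.4,0) -> (-3.204,1.676) [heading=160, move]
RT 120: heading 160 -> 40
RT 45: heading 40 -> 355
FD 10: (-3.204,1.676) -> (6.757,0.804) [heading=355, move]
FD 1.3: (6.757,0.804) -> (8.053,0.691) [heading=355, move]
LT 108: heading 355 -> 103
RT 144: heading 103 -> 319
Final: pos=(8.053,0.691), heading=319, 4 segment(s) drawn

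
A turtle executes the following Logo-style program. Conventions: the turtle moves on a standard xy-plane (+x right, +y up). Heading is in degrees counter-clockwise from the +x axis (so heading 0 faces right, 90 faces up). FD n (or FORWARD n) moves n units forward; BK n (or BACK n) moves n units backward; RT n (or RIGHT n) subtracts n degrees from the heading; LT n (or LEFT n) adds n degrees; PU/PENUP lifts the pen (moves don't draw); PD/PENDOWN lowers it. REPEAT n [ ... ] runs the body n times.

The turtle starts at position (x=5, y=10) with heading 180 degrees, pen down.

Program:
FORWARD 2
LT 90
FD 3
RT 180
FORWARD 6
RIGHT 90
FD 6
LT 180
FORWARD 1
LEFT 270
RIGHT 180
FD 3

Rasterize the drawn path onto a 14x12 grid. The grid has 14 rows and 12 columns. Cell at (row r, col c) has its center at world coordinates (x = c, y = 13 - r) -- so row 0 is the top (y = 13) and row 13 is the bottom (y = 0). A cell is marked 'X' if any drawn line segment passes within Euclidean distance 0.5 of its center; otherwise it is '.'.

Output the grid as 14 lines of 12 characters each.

Answer: ...XXXXXXX..
...X....X...
...X....X...
...XXX..X...
...X........
...X........
...X........
............
............
............
............
............
............
............

Derivation:
Segment 0: (5,10) -> (3,10)
Segment 1: (3,10) -> (3,7)
Segment 2: (3,7) -> (3,13)
Segment 3: (3,13) -> (9,13)
Segment 4: (9,13) -> (8,13)
Segment 5: (8,13) -> (8,10)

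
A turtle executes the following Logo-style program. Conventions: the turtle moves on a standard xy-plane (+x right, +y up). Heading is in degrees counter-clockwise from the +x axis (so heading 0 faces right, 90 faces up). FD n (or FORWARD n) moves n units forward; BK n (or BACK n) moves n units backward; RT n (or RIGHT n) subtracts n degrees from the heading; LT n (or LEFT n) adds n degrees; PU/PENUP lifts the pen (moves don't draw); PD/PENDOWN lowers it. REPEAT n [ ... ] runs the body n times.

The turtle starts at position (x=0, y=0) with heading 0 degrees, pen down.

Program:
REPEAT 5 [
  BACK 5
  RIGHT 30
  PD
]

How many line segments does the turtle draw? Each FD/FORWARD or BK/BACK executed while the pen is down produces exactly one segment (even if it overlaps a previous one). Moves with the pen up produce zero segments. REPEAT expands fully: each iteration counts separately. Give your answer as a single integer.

Answer: 5

Derivation:
Executing turtle program step by step:
Start: pos=(0,0), heading=0, pen down
REPEAT 5 [
  -- iteration 1/5 --
  BK 5: (0,0) -> (-5,0) [heading=0, draw]
  RT 30: heading 0 -> 330
  PD: pen down
  -- iteration 2/5 --
  BK 5: (-5,0) -> (-9.33,2.5) [heading=330, draw]
  RT 30: heading 330 -> 300
  PD: pen down
  -- iteration 3/5 --
  BK 5: (-9.33,2.5) -> (-11.83,6.83) [heading=300, draw]
  RT 30: heading 300 -> 270
  PD: pen down
  -- iteration 4/5 --
  BK 5: (-11.83,6.83) -> (-11.83,11.83) [heading=270, draw]
  RT 30: heading 270 -> 240
  PD: pen down
  -- iteration 5/5 --
  BK 5: (-11.83,11.83) -> (-9.33,16.16) [heading=240, draw]
  RT 30: heading 240 -> 210
  PD: pen down
]
Final: pos=(-9.33,16.16), heading=210, 5 segment(s) drawn
Segments drawn: 5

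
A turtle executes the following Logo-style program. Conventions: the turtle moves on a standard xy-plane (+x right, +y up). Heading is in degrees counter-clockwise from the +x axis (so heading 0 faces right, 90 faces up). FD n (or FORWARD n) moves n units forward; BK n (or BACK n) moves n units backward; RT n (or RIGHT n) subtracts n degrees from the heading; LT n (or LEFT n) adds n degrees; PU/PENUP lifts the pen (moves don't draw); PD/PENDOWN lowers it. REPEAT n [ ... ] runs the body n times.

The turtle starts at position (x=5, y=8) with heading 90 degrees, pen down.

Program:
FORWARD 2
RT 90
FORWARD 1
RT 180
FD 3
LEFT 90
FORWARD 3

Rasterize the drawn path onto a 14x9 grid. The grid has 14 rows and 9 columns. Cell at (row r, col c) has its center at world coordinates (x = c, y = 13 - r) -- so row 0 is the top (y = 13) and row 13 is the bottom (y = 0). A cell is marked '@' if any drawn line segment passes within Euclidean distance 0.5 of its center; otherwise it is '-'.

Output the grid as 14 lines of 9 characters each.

Answer: ---------
---------
---------
---@@@@--
---@-@---
---@-@---
---@-----
---------
---------
---------
---------
---------
---------
---------

Derivation:
Segment 0: (5,8) -> (5,10)
Segment 1: (5,10) -> (6,10)
Segment 2: (6,10) -> (3,10)
Segment 3: (3,10) -> (3,7)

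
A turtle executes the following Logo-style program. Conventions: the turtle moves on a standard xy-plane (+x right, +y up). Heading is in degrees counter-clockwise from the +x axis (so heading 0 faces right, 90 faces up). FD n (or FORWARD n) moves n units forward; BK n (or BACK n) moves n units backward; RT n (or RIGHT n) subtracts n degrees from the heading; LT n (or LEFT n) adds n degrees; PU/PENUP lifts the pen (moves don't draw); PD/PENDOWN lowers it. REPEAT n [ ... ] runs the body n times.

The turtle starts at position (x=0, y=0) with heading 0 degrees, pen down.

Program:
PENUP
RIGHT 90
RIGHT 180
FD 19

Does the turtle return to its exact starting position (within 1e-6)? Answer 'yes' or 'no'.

Executing turtle program step by step:
Start: pos=(0,0), heading=0, pen down
PU: pen up
RT 90: heading 0 -> 270
RT 180: heading 270 -> 90
FD 19: (0,0) -> (0,19) [heading=90, move]
Final: pos=(0,19), heading=90, 0 segment(s) drawn

Start position: (0, 0)
Final position: (0, 19)
Distance = 19; >= 1e-6 -> NOT closed

Answer: no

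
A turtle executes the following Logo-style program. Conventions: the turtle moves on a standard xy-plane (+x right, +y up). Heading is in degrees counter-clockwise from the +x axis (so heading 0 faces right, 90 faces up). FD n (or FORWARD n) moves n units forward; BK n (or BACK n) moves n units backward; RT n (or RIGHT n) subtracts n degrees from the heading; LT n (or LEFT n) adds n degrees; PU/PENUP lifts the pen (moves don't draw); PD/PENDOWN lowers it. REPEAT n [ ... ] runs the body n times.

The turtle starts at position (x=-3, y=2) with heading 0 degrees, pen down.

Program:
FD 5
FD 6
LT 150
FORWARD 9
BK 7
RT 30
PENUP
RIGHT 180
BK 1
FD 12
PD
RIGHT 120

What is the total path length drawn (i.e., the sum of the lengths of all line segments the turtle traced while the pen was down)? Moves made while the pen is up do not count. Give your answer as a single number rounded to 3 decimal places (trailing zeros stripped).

Executing turtle program step by step:
Start: pos=(-3,2), heading=0, pen down
FD 5: (-3,2) -> (2,2) [heading=0, draw]
FD 6: (2,2) -> (8,2) [heading=0, draw]
LT 150: heading 0 -> 150
FD 9: (8,2) -> (0.206,6.5) [heading=150, draw]
BK 7: (0.206,6.5) -> (6.268,3) [heading=150, draw]
RT 30: heading 150 -> 120
PU: pen up
RT 180: heading 120 -> 300
BK 1: (6.268,3) -> (5.768,3.866) [heading=300, move]
FD 12: (5.768,3.866) -> (11.768,-6.526) [heading=300, move]
PD: pen down
RT 120: heading 300 -> 180
Final: pos=(11.768,-6.526), heading=180, 4 segment(s) drawn

Segment lengths:
  seg 1: (-3,2) -> (2,2), length = 5
  seg 2: (2,2) -> (8,2), length = 6
  seg 3: (8,2) -> (0.206,6.5), length = 9
  seg 4: (0.206,6.5) -> (6.268,3), length = 7
Total = 27

Answer: 27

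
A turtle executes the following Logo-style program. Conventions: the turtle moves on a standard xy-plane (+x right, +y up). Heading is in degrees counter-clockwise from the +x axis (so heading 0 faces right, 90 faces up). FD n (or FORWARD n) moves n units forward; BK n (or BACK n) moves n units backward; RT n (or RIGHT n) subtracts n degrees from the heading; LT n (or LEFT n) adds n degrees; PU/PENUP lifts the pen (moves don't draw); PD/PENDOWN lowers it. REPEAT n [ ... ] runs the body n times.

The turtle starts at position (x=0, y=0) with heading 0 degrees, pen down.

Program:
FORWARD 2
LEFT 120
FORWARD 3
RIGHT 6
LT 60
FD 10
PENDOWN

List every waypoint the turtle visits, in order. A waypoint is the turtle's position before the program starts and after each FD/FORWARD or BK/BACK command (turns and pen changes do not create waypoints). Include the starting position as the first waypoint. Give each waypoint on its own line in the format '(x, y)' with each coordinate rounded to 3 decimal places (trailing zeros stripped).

Answer: (0, 0)
(2, 0)
(0.5, 2.598)
(-9.445, 3.643)

Derivation:
Executing turtle program step by step:
Start: pos=(0,0), heading=0, pen down
FD 2: (0,0) -> (2,0) [heading=0, draw]
LT 120: heading 0 -> 120
FD 3: (2,0) -> (0.5,2.598) [heading=120, draw]
RT 6: heading 120 -> 114
LT 60: heading 114 -> 174
FD 10: (0.5,2.598) -> (-9.445,3.643) [heading=174, draw]
PD: pen down
Final: pos=(-9.445,3.643), heading=174, 3 segment(s) drawn
Waypoints (4 total):
(0, 0)
(2, 0)
(0.5, 2.598)
(-9.445, 3.643)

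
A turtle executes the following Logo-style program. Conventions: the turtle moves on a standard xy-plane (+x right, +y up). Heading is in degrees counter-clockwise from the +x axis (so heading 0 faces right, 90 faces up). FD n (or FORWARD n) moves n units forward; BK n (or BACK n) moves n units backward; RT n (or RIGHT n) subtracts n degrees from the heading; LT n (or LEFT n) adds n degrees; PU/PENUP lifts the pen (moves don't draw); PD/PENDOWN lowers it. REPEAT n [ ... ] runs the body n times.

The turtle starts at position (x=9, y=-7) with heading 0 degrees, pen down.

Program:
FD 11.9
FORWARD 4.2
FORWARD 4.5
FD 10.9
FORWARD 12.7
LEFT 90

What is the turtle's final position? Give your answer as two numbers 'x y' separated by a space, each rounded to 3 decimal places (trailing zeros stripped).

Answer: 53.2 -7

Derivation:
Executing turtle program step by step:
Start: pos=(9,-7), heading=0, pen down
FD 11.9: (9,-7) -> (20.9,-7) [heading=0, draw]
FD 4.2: (20.9,-7) -> (25.1,-7) [heading=0, draw]
FD 4.5: (25.1,-7) -> (29.6,-7) [heading=0, draw]
FD 10.9: (29.6,-7) -> (40.5,-7) [heading=0, draw]
FD 12.7: (40.5,-7) -> (53.2,-7) [heading=0, draw]
LT 90: heading 0 -> 90
Final: pos=(53.2,-7), heading=90, 5 segment(s) drawn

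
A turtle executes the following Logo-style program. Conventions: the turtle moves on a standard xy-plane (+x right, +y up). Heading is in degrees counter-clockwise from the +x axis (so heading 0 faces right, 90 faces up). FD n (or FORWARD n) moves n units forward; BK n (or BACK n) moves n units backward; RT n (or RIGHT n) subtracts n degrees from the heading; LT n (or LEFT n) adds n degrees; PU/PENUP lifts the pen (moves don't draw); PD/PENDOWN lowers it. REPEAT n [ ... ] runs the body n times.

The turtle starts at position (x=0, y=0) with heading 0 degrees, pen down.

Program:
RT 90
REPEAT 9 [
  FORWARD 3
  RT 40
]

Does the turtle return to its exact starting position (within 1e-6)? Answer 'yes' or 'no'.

Executing turtle program step by step:
Start: pos=(0,0), heading=0, pen down
RT 90: heading 0 -> 270
REPEAT 9 [
  -- iteration 1/9 --
  FD 3: (0,0) -> (0,-3) [heading=270, draw]
  RT 40: heading 270 -> 230
  -- iteration 2/9 --
  FD 3: (0,-3) -> (-1.928,-5.298) [heading=230, draw]
  RT 40: heading 230 -> 190
  -- iteration 3/9 --
  FD 3: (-1.928,-5.298) -> (-4.883,-5.819) [heading=190, draw]
  RT 40: heading 190 -> 150
  -- iteration 4/9 --
  FD 3: (-4.883,-5.819) -> (-7.481,-4.319) [heading=150, draw]
  RT 40: heading 150 -> 110
  -- iteration 5/9 --
  FD 3: (-7.481,-4.319) -> (-8.507,-1.5) [heading=110, draw]
  RT 40: heading 110 -> 70
  -- iteration 6/9 --
  FD 3: (-8.507,-1.5) -> (-7.481,1.319) [heading=70, draw]
  RT 40: heading 70 -> 30
  -- iteration 7/9 --
  FD 3: (-7.481,1.319) -> (-4.883,2.819) [heading=30, draw]
  RT 40: heading 30 -> 350
  -- iteration 8/9 --
  FD 3: (-4.883,2.819) -> (-1.928,2.298) [heading=350, draw]
  RT 40: heading 350 -> 310
  -- iteration 9/9 --
  FD 3: (-1.928,2.298) -> (0,0) [heading=310, draw]
  RT 40: heading 310 -> 270
]
Final: pos=(0,0), heading=270, 9 segment(s) drawn

Start position: (0, 0)
Final position: (0, 0)
Distance = 0; < 1e-6 -> CLOSED

Answer: yes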